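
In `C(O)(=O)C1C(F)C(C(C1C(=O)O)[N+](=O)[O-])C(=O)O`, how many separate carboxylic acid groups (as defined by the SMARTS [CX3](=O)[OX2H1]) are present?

3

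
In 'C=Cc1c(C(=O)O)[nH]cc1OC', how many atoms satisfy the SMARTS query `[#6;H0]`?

4

Check the 12 heavy atoms by environment: 1× n (aromatic, H1) → no; 3× c (aromatic, H0) → match; 1× c (aromatic, H1) → no; 1× C (H0) → match; 2× O (H0) → no; 1× O (H1) → no; 1× C (H1) → no; 1× C (H2) → no; 1× C (H3) → no.
Summing the matching environments: 3 + 1 = 4 matching atoms.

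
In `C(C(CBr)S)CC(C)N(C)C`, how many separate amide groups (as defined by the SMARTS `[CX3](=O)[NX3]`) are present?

[CX3](=O)[NX3] is the SMARTS for an amide: a carbonyl carbon bonded to a trivalent nitrogen.
No fragment in the molecule satisfies every constraint, giving 0 matches.

0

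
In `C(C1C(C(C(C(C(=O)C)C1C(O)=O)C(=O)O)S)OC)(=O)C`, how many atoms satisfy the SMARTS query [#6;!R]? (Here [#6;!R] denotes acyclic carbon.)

The query [#6;!R] means: carbon not in any ring.
Check the 21 heavy atoms by environment: 6× C (in 6-ring) → no; 7× C (acyclic) → match; 7× O (acyclic) → no; 1× S (acyclic) → no.
That gives 7 matching atoms.

7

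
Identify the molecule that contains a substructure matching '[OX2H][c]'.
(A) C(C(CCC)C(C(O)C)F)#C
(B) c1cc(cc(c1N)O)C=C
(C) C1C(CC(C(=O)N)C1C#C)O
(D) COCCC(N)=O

[OX2H][c] describes a hydroxyl oxygen attached to an aromatic carbon (a phenol).
(A) has a hydroxyl group (-OH) but the -OH is on an aliphatic carbon, not an aromatic c.
(B) contains a hydroxyl group (-OH), which satisfies every atom and bond constraint.
(C) has a hydroxyl group (-OH) but the -OH is on an aliphatic carbon, not an aromatic c.
(D) has a methoxy ether (-OCH3) but the oxygen has H0, not H1.
So the answer is (B).

B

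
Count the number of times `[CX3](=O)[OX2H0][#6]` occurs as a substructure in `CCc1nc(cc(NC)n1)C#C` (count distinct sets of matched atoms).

0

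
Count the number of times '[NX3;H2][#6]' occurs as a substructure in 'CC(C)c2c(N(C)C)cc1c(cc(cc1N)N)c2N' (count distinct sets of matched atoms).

3

[NX3;H2][#6] is the SMARTS for a primary amine: a trivalent nitrogen with two H attached to carbon.
The molecule carries 3 separate instances of a primary amino group (-NH2) meeting every constraint; each maps to a distinct set of atoms, giving 3 matches.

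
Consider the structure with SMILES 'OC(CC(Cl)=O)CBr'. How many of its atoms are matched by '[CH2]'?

The query [CH2] means: aliphatic carbon with exactly two hydrogens.
Check the 8 heavy atoms by environment: 2× C (H2) → match; 1× C (H1) → no; 1× O (H1) → no; 1× Br (H0) → no; 1× C (H0) → no; 1× O (H0) → no; 1× Cl (H0) → no.
That gives 2 matching atoms.

2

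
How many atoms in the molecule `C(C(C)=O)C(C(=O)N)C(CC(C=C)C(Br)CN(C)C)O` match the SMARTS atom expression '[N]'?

Check the 20 heavy atoms by environment: 14× C → no; 2× N → match; 3× O → no; 1× Br → no.
That gives 2 matching atoms.

2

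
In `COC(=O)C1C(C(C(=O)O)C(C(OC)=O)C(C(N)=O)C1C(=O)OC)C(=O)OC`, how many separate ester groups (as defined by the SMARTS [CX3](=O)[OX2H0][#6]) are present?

[CX3](=O)[OX2H0][#6] is the SMARTS for an ester: a carbonyl carbon bonded to an oxygen that is itself bonded to carbon (no H on that O).
The molecule carries 4 separate instances of a methyl-ester group (-C(=O)OCH3) meeting every constraint; each maps to a distinct set of atoms, giving 4 matches.

4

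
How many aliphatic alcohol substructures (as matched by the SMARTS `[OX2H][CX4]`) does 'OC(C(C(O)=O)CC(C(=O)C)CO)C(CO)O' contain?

[OX2H][CX4] is the SMARTS for an aliphatic alcohol: a hydroxyl oxygen bound to an sp3 (X4) carbon.
The molecule carries 4 separate instances of a hydroxyl group (-OH) meeting every constraint; each maps to a distinct set of atoms, giving 4 matches.

4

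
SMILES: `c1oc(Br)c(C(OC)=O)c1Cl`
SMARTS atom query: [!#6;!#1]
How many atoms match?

5

The query [!#6;!#1] means: not carbon and not hydrogen — any heteroatom.
Check the 11 heavy atoms by environment: 1× o (aromatic) → match; 4× c (aromatic) → no; 2× C → no; 2× O → match; 1× Br → match; 1× Cl → match.
Summing the matching environments: 1 + 2 + 1 + 1 = 5 matching atoms.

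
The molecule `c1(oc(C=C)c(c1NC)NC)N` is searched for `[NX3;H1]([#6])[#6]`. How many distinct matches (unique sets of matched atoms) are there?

2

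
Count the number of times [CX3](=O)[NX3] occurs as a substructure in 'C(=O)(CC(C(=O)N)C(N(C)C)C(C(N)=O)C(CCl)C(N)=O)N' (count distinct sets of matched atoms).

4

[CX3](=O)[NX3] is the SMARTS for an amide: a carbonyl carbon bonded to a trivalent nitrogen.
The molecule carries 4 separate instances of a primary amide (-C(=O)NH2) meeting every constraint; each maps to a distinct set of atoms, giving 4 matches.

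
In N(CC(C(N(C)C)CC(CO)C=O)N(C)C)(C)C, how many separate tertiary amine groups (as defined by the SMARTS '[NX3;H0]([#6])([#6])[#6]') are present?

[NX3;H0]([#6])([#6])[#6] is the SMARTS for a tertiary amine: a trivalent nitrogen with no H, bonded to three carbons.
The molecule carries 3 separate instances of a dimethylamino group (-N(CH3)2) meeting every constraint; each maps to a distinct set of atoms, giving 3 matches.

3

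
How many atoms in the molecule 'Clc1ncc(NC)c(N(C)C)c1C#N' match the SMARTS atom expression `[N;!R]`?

The query [N;!R] means: aliphatic nitrogen not in a ring.
Check the 14 heavy atoms by environment: 1× n (aromatic, in 6-ring) → no; 5× c (aromatic, in 6-ring) → no; 3× N (acyclic) → match; 4× C (acyclic) → no; 1× Cl (acyclic) → no.
That gives 3 matching atoms.

3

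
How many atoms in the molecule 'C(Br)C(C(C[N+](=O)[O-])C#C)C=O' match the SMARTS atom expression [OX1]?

The query [OX1] means: aliphatic oxygen with one total connection — typically a carbonyl =O or an oxide.
Check the 12 heavy atoms by environment: 4× C (X4) → no; 1× N (charge +1, X3) → no; 1× O (charge -1, X1) → match; 2× O (X1) → match; 1× Br (X1) → no; 2× C (X2) → no; 1× C (X3) → no.
Summing the matching environments: 1 + 2 = 3 matching atoms.

3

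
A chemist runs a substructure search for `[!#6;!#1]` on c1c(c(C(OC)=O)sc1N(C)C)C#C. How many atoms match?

The query [!#6;!#1] means: not carbon and not hydrogen — any heteroatom.
Check the 14 heavy atoms by environment: 1× s (aromatic) → match; 4× c (aromatic) → no; 6× C → no; 2× O → match; 1× N → match.
Summing the matching environments: 1 + 2 + 1 = 4 matching atoms.

4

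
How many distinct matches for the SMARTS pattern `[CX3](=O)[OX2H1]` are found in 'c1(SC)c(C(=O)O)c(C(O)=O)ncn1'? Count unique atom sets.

2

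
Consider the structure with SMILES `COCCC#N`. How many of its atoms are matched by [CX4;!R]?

3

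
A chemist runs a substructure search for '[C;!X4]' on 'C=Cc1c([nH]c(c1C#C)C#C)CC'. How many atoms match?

6

The query [C;!X4] means: aliphatic carbon that does not have four total connections.
Check the 13 heavy atoms by environment: 1× n (aromatic, X3) → no; 4× c (aromatic, X3) → no; 4× C (X2) → match; 2× C (X4) → no; 2× C (X3) → match.
Summing the matching environments: 4 + 2 = 6 matching atoms.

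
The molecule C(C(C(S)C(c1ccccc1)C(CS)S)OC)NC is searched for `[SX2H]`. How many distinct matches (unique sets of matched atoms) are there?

[SX2H] is the SMARTS for a thiol: an aliphatic sulfur with two connections, one being H.
The molecule carries 3 separate instances of a thiol (-SH) meeting every constraint; each maps to a distinct set of atoms, giving 3 matches.

3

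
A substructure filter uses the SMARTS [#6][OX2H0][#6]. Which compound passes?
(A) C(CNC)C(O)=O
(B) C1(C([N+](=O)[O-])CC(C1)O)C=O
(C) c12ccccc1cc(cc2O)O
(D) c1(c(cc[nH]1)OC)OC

[#6][OX2H0][#6] describes an aliphatic oxygen bridging two carbons with no H on the oxygen (an ether).
(A) has a carboxylic acid group (-C(=O)OH) but the -OH oxygen has H1; the =O is OX1, not OX2.
(B) has a hydroxyl group (-OH) but the oxygen has H1, not H0 bridging two carbons.
(C) has a hydroxyl group (-OH) but the oxygen has H1, not H0 bridging two carbons.
(D) contains a methoxy ether (-OCH3), which satisfies every atom and bond constraint.
So the answer is (D).

D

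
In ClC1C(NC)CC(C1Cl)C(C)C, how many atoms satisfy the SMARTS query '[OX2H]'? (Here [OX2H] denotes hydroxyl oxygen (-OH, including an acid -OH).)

0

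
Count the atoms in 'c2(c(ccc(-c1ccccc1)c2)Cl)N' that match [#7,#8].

The query [#7,#8] means: nitrogen or oxygen (comma = OR).
Check the 14 heavy atoms by environment: 12× c (aromatic) → no; 1× N → match; 1× Cl → no.
That gives 1 matching atom.

1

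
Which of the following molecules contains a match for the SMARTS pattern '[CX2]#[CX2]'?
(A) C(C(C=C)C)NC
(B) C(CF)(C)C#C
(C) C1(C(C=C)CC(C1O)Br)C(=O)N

B

[CX2]#[CX2] describes a carbon-carbon triple bond (an alkyne).
(A) has a vinyl group (-CH=CH2) but the C=C is a double bond; both carbons are CX3, not CX2.
(B) contains an ethynyl group (-C#CH), which satisfies every atom and bond constraint.
(C) has a vinyl group (-CH=CH2) but the C=C is a double bond; both carbons are CX3, not CX2.
So the answer is (B).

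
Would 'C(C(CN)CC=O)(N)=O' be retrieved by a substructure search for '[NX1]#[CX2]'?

No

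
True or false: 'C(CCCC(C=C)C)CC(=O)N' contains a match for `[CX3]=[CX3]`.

True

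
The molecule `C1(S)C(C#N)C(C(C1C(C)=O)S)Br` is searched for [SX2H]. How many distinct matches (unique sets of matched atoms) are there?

[SX2H] is the SMARTS for a thiol: an aliphatic sulfur with two connections, one being H.
The molecule carries 2 separate instances of a thiol (-SH) meeting every constraint; each maps to a distinct set of atoms, giving 2 matches.

2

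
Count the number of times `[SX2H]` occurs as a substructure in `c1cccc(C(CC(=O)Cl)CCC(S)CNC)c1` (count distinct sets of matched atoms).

[SX2H] is the SMARTS for a thiol: an aliphatic sulfur with two connections, one being H.
Exactly one fragment in the molecule meets all constraints, giving 1 match.

1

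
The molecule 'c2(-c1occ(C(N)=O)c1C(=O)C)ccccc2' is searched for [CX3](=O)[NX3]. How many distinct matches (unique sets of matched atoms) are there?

1

[CX3](=O)[NX3] is the SMARTS for an amide: a carbonyl carbon bonded to a trivalent nitrogen.
Exactly one fragment in the molecule meets all constraints, giving 1 match.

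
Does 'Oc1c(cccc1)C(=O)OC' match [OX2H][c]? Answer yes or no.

The pattern [OX2H][c] describes a hydroxyl oxygen attached to an aromatic carbon — a phenol.
The molecule carries a hydroxyl group (-OH), whose atoms satisfy every constraint of the query, so the pattern matches.

Yes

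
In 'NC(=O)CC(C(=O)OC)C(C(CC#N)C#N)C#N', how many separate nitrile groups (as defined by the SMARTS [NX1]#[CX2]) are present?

[NX1]#[CX2] is the SMARTS for a nitrile: a nitrogen triple-bonded to a two-connected carbon.
The molecule carries 3 separate instances of a nitrile (-C#N) meeting every constraint; each maps to a distinct set of atoms, giving 3 matches.

3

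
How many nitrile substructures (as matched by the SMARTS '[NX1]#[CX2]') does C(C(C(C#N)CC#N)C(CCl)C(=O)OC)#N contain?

[NX1]#[CX2] is the SMARTS for a nitrile: a nitrogen triple-bonded to a two-connected carbon.
The molecule carries 3 separate instances of a nitrile (-C#N) meeting every constraint; each maps to a distinct set of atoms, giving 3 matches.

3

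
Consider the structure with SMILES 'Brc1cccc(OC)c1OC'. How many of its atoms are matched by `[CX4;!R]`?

The query [CX4;!R] means: aliphatic carbon with four total connections, not in a ring.
Check the 11 heavy atoms by environment: 6× c (aromatic, X3, in 6-ring) → no; 1× Br (X1, acyclic) → no; 2× O (X2, acyclic) → no; 2× C (X4, acyclic) → match.
That gives 2 matching atoms.

2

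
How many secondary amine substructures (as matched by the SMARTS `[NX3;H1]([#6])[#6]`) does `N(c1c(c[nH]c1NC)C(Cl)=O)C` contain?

2

[NX3;H1]([#6])[#6] is the SMARTS for a secondary amine: a trivalent nitrogen with one H, bonded to two carbons.
The molecule carries 2 separate instances of an N-methylamino group (-NHCH3) meeting every constraint; each maps to a distinct set of atoms, giving 2 matches.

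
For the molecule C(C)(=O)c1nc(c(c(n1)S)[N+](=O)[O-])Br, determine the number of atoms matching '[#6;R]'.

Check the 14 heavy atoms by environment: 2× n (aromatic, in 6-ring) → no; 4× c (aromatic, in 6-ring) → match; 2× C (acyclic) → no; 2× O (acyclic) → no; 1× S (acyclic) → no; 1× N (charge +1, acyclic) → no; 1× O (charge -1, acyclic) → no; 1× Br (acyclic) → no.
That gives 4 matching atoms.

4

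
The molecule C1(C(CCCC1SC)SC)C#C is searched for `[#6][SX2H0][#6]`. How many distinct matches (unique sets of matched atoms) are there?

2

[#6][SX2H0][#6] is the SMARTS for a thioether: an aliphatic sulfur bridging two carbons with no H on the sulfur.
The molecule carries 2 separate instances of a methylthio ether (-SCH3) meeting every constraint; each maps to a distinct set of atoms, giving 2 matches.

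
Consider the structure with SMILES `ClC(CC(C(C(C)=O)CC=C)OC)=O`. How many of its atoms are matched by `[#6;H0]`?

2

The query [#6;H0] means: any carbon with no attached hydrogen.
Check the 14 heavy atoms by environment: 3× C (H2) → no; 3× C (H1) → no; 3× O (H0) → no; 2× C (H3) → no; 2× C (H0) → match; 1× Cl (H0) → no.
That gives 2 matching atoms.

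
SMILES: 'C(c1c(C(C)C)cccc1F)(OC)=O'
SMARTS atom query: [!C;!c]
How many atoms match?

3

The query [!C;!c] means: neither aliphatic nor aromatic carbon — same as [!#6].
Check the 14 heavy atoms by environment: 6× c (aromatic) → no; 1× F → match; 5× C → no; 2× O → match.
Summing the matching environments: 1 + 2 = 3 matching atoms.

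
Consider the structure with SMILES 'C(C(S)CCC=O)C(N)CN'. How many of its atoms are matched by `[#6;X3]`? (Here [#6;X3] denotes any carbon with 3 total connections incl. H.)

1

Check the 11 heavy atoms by environment: 6× C (X4) → no; 2× N (X3) → no; 1× C (X3) → match; 1× O (X1) → no; 1× S (X2) → no.
That gives 1 matching atom.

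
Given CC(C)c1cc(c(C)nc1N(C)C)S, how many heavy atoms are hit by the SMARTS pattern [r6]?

6

The query [r6] means: r6 matches atoms in a six-membered ring.
Check the 14 heavy atoms by environment: 1× n (aromatic, in 6-ring) → match; 5× c (aromatic, in 6-ring) → match; 6× C (acyclic) → no; 1× S (acyclic) → no; 1× N (acyclic) → no.
Summing the matching environments: 1 + 5 = 6 matching atoms.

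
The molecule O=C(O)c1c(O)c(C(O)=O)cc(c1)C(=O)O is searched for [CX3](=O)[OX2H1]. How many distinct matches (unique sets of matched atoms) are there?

3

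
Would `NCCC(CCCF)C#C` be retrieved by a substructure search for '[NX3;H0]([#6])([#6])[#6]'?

The pattern [NX3;H0]([#6])([#6])[#6] describes a trivalent nitrogen with no H, bonded to three carbons — a tertiary amine.
The closest candidate here is a primary amino group (-NH2), but the nitrogen has H2, not H0 with three carbons. No other fragment satisfies the full query, so there is no match.

No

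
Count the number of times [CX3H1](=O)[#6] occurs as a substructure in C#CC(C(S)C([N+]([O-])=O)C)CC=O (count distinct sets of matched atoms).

1

[CX3H1](=O)[#6] is the SMARTS for an aldehyde: an sp2 carbon with one H, double-bonded to O and single-bonded to carbon.
Exactly one fragment in the molecule meets all constraints, giving 1 match.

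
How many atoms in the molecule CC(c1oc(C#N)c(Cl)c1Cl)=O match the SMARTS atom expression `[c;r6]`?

0

The query [c;r6] means: aromatic carbon that belongs to a six-membered ring.
Check the 12 heavy atoms by environment: 1× o (aromatic, in 5-ring) → no; 4× c (aromatic, in 5-ring) → no; 3× C (acyclic) → no; 1× O (acyclic) → no; 2× Cl (acyclic) → no; 1× N (acyclic) → no.
No environment satisfies the query, so 0 matching atoms.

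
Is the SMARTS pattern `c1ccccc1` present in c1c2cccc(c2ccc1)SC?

Yes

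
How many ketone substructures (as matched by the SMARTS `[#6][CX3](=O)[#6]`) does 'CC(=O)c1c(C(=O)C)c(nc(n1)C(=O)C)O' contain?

[#6][CX3](=O)[#6] is the SMARTS for a ketone: a carbonyl carbon (no H) flanked by two carbons.
The molecule carries 3 separate instances of an acetyl/ketone group (-C(=O)CH3) meeting every constraint; each maps to a distinct set of atoms, giving 3 matches.

3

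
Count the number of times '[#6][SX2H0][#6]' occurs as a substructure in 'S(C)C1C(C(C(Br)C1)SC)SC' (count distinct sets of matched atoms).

3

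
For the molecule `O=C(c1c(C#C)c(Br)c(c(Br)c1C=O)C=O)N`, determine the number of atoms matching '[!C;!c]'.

The query [!C;!c] means: neither aliphatic nor aromatic carbon — same as [!#6].
Check the 17 heavy atoms by environment: 6× c (aromatic) → no; 5× C → no; 3× O → match; 2× Br → match; 1× N → match.
Summing the matching environments: 3 + 2 + 1 = 6 matching atoms.

6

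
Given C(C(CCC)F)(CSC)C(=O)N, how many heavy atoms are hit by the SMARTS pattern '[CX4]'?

7

The query [CX4] means: C with X4: aliphatic carbon with exactly 4 total connections (bonds + H).
Check the 12 heavy atoms by environment: 7× C (X4) → match; 1× S (X2) → no; 1× C (X3) → no; 1× O (X1) → no; 1× N (X3) → no; 1× F (X1) → no.
That gives 7 matching atoms.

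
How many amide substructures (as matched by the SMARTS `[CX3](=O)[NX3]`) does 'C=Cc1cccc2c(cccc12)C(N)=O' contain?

1

[CX3](=O)[NX3] is the SMARTS for an amide: a carbonyl carbon bonded to a trivalent nitrogen.
Exactly one fragment in the molecule meets all constraints, giving 1 match.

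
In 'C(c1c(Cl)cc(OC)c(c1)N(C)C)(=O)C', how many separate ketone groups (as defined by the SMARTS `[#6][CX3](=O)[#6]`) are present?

1

[#6][CX3](=O)[#6] is the SMARTS for a ketone: a carbonyl carbon (no H) flanked by two carbons.
Exactly one fragment in the molecule meets all constraints, giving 1 match.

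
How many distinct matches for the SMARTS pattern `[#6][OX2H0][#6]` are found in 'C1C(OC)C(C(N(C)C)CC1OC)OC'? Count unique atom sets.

3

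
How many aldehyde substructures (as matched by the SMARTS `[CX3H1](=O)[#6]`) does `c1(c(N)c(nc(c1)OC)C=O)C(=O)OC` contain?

1

[CX3H1](=O)[#6] is the SMARTS for an aldehyde: an sp2 carbon with one H, double-bonded to O and single-bonded to carbon.
Exactly one fragment in the molecule meets all constraints, giving 1 match.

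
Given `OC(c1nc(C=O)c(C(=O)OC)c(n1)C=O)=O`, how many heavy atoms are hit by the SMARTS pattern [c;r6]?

4

The query [c;r6] means: aromatic carbon that belongs to a six-membered ring.
Check the 17 heavy atoms by environment: 2× n (aromatic, in 6-ring) → no; 4× c (aromatic, in 6-ring) → match; 5× C (acyclic) → no; 6× O (acyclic) → no.
That gives 4 matching atoms.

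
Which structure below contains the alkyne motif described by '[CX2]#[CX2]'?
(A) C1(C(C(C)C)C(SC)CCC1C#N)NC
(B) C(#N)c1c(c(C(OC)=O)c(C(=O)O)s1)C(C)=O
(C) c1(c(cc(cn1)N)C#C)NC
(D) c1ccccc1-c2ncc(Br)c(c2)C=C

[CX2]#[CX2] describes a carbon-carbon triple bond (an alkyne).
(A) has a nitrile (-C#N) but the triple bond is C#N, not C#C.
(B) has a nitrile (-C#N) but the triple bond is C#N, not C#C.
(C) contains an ethynyl group (-C#CH), which satisfies every atom and bond constraint.
(D) has a vinyl group (-CH=CH2) but the C=C is a double bond; both carbons are CX3, not CX2.
So the answer is (C).

C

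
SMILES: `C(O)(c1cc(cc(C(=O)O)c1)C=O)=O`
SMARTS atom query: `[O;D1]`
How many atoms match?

5

Check the 14 heavy atoms by environment: 3× c (aromatic, D3) → no; 3× c (aromatic, D2) → no; 2× C (D3) → no; 5× O (D1) → match; 1× C (D2) → no.
That gives 5 matching atoms.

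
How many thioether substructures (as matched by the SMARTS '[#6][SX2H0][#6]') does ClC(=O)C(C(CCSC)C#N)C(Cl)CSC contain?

2

[#6][SX2H0][#6] is the SMARTS for a thioether: an aliphatic sulfur bridging two carbons with no H on the sulfur.
The molecule carries 2 separate instances of a methylthio ether (-SCH3) meeting every constraint; each maps to a distinct set of atoms, giving 2 matches.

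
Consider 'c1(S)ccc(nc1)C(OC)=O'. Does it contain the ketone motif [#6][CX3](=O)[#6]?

No

The pattern [#6][CX3](=O)[#6] describes a carbonyl carbon (no H) flanked by two carbons — a ketone.
The closest candidate here is a methyl-ester group (-C(=O)OCH3), but one neighbour of the carbonyl carbon is O, not C. No other fragment satisfies the full query, so there is no match.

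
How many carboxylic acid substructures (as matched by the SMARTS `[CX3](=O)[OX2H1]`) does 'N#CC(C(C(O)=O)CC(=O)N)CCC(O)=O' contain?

[CX3](=O)[OX2H1] is the SMARTS for a carboxylic acid: an sp2 carbon double-bonded to O and single-bonded to an -OH oxygen.
The molecule carries 2 separate instances of a carboxylic acid group (-C(=O)OH) meeting every constraint; each maps to a distinct set of atoms, giving 2 matches.

2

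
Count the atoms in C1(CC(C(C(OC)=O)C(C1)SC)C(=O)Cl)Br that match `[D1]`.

6

The query [D1] means: atom with exactly one heavy-atom neighbour (degree 1).
Check the 16 heavy atoms by environment: 6× C (D3) → no; 2× C (D2) → no; 2× O (D1) → match; 1× Cl (D1) → match; 1× S (D2) → no; 2× C (D1) → match; 1× O (D2) → no; 1× Br (D1) → match.
Summing the matching environments: 2 + 1 + 2 + 1 = 6 matching atoms.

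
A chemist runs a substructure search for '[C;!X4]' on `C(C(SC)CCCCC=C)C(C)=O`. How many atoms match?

3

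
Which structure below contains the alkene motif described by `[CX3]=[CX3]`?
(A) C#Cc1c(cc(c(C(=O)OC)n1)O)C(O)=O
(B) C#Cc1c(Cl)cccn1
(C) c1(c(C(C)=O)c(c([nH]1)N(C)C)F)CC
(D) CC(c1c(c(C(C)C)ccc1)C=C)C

[CX3]=[CX3] describes a non-aromatic C=C double bond between two sp2 carbons (an alkene).
(A) has an ethynyl group (-C#CH) but the C-C bond is a triple bond, not a double bond.
(B) has an ethynyl group (-C#CH) but the C-C bond is a triple bond, not a double bond.
(C) has an ethyl group (-CH2CH3) but its C-C bond is a single bond between CX4 carbons, not CX3=CX3.
(D) contains a vinyl group (-CH=CH2), which satisfies every atom and bond constraint.
So the answer is (D).

D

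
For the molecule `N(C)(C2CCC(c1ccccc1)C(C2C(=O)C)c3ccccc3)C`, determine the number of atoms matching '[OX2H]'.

0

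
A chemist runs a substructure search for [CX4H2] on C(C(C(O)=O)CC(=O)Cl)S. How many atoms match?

2

The query [CX4H2] means: sp3 carbon (X4) with exactly two hydrogens.
Check the 10 heavy atoms by environment: 2× C (H2, X4) → match; 1× C (H1, X4) → no; 1× S (H1, X2) → no; 2× C (H0, X3) → no; 2× O (H0, X1) → no; 1× O (H1, X2) → no; 1× Cl (H0, X1) → no.
That gives 2 matching atoms.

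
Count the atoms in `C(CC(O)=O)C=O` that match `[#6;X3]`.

2

The query [#6;X3] means: any carbon (aromatic or not) with three total connections.
Check the 7 heavy atoms by environment: 2× C (X4) → no; 2× C (X3) → match; 2× O (X1) → no; 1× O (X2) → no.
That gives 2 matching atoms.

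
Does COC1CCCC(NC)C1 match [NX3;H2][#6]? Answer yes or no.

The pattern [NX3;H2][#6] describes a trivalent nitrogen with two H attached to carbon — a primary amine.
The closest candidate here is an N-methylamino group (-NHCH3), but the nitrogen bears two carbons and only one H (H1), not H2. No other fragment satisfies the full query, so there is no match.

No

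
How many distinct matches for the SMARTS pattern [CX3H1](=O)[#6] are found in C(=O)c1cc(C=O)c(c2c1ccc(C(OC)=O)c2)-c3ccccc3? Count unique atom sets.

[CX3H1](=O)[#6] is the SMARTS for an aldehyde: an sp2 carbon with one H, double-bonded to O and single-bonded to carbon.
The molecule carries 2 separate instances of an aldehyde (-CHO) meeting every constraint; each maps to a distinct set of atoms, giving 2 matches.

2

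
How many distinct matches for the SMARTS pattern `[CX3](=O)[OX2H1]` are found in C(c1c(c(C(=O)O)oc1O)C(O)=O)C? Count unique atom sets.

2

[CX3](=O)[OX2H1] is the SMARTS for a carboxylic acid: an sp2 carbon double-bonded to O and single-bonded to an -OH oxygen.
The molecule carries 2 separate instances of a carboxylic acid group (-C(=O)OH) meeting every constraint; each maps to a distinct set of atoms, giving 2 matches.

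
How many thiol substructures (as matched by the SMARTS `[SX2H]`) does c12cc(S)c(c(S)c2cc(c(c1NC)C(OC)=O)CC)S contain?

[SX2H] is the SMARTS for a thiol: an aliphatic sulfur with two connections, one being H.
The molecule carries 3 separate instances of a thiol (-SH) meeting every constraint; each maps to a distinct set of atoms, giving 3 matches.

3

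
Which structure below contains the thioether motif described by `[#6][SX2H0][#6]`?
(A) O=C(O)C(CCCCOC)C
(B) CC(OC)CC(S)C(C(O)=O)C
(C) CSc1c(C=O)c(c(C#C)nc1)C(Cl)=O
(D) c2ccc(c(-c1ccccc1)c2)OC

C

[#6][SX2H0][#6] describes an aliphatic sulfur bridging two carbons with no H on the sulfur (a thioether).
(A) has a methoxy ether (-OCH3) but the bridging atom is O, not S.
(B) has a thiol (-SH) but the sulfur has H1, not H0 bridging two carbons.
(C) contains a methylthio ether (-SCH3), which satisfies every atom and bond constraint.
(D) has a methoxy ether (-OCH3) but the bridging atom is O, not S.
So the answer is (C).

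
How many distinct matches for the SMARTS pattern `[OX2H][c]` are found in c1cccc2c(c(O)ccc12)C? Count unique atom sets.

[OX2H][c] is the SMARTS for a phenol: a hydroxyl oxygen attached to an aromatic carbon.
Exactly one fragment in the molecule meets all constraints, giving 1 match.

1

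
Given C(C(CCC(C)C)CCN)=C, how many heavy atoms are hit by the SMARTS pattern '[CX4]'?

8

The query [CX4] means: C with X4: aliphatic carbon with exactly 4 total connections (bonds + H).
Check the 11 heavy atoms by environment: 8× C (X4) → match; 1× N (X3) → no; 2× C (X3) → no.
That gives 8 matching atoms.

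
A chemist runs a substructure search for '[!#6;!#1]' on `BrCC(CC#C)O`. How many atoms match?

2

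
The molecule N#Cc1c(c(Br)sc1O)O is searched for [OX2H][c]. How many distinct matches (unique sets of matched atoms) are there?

[OX2H][c] is the SMARTS for a phenol: a hydroxyl oxygen attached to an aromatic carbon.
The molecule carries 2 separate instances of a hydroxyl group (-OH) meeting every constraint; each maps to a distinct set of atoms, giving 2 matches.

2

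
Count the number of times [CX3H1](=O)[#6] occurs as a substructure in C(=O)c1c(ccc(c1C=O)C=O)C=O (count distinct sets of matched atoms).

4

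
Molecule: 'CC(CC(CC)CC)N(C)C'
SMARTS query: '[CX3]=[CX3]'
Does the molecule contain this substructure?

No

The pattern [CX3]=[CX3] describes a non-aromatic C=C double bond between two sp2 carbons — an alkene.
The closest candidate here is an ethyl group (-CH2CH3), but its C-C bond is a single bond between CX4 carbons, not CX3=CX3. No other fragment satisfies the full query, so there is no match.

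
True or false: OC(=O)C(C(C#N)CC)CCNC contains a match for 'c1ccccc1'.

The pattern c1ccccc1 describes six aromatic carbons in a ring — a benzene ring.
The closest candidate here is a methyl group (-CH3), but no six-membered all-carbon aromatic ring is present. No other fragment satisfies the full query, so there is no match.

False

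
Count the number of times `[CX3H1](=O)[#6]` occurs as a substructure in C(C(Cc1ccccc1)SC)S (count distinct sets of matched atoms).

0

[CX3H1](=O)[#6] is the SMARTS for an aldehyde: an sp2 carbon with one H, double-bonded to O and single-bonded to carbon.
No fragment in the molecule satisfies every constraint, giving 0 matches.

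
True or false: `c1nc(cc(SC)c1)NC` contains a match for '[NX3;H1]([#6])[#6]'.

True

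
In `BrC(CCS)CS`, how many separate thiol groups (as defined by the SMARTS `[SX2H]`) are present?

[SX2H] is the SMARTS for a thiol: an aliphatic sulfur with two connections, one being H.
The molecule carries 2 separate instances of a thiol (-SH) meeting every constraint; each maps to a distinct set of atoms, giving 2 matches.

2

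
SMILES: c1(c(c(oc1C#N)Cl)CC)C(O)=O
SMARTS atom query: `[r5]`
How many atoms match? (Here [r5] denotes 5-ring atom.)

5

The query [r5] means: r5 matches atoms in a five-membered ring.
Check the 13 heavy atoms by environment: 1× o (aromatic, in 5-ring) → match; 4× c (aromatic, in 5-ring) → match; 1× Cl (acyclic) → no; 4× C (acyclic) → no; 1× N (acyclic) → no; 2× O (acyclic) → no.
Summing the matching environments: 1 + 4 = 5 matching atoms.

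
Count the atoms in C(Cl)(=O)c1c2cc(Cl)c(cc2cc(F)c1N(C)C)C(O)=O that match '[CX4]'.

2

The query [CX4] means: C with X4: aliphatic carbon with exactly 4 total connections (bonds + H).
Check the 21 heavy atoms by environment: 10× c (aromatic, X3) → no; 2× C (X3) → no; 2× O (X1) → no; 2× Cl (X1) → no; 1× O (X2) → no; 1× F (X1) → no; 1× N (X3) → no; 2× C (X4) → match.
That gives 2 matching atoms.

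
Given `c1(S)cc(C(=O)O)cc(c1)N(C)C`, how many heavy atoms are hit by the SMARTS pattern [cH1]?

3

Check the 13 heavy atoms by environment: 3× c (aromatic, H0) → no; 3× c (aromatic, H1) → match; 1× S (H1) → no; 1× N (H0) → no; 2× C (H3) → no; 1× C (H0) → no; 1× O (H0) → no; 1× O (H1) → no.
That gives 3 matching atoms.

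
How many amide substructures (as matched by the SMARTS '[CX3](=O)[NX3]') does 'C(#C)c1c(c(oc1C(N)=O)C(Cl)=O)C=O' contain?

1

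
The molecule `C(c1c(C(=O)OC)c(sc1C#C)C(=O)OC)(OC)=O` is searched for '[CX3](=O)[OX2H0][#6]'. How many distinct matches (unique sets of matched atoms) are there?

3

[CX3](=O)[OX2H0][#6] is the SMARTS for an ester: a carbonyl carbon bonded to an oxygen that is itself bonded to carbon (no H on that O).
The molecule carries 3 separate instances of a methyl-ester group (-C(=O)OCH3) meeting every constraint; each maps to a distinct set of atoms, giving 3 matches.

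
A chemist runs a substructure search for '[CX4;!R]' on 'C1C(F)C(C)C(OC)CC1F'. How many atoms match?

Check the 11 heavy atoms by environment: 6× C (X4, in 6-ring) → no; 2× F (X1, acyclic) → no; 2× C (X4, acyclic) → match; 1× O (X2, acyclic) → no.
That gives 2 matching atoms.

2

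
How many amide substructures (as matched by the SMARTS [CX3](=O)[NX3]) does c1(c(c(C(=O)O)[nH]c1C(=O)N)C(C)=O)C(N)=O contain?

2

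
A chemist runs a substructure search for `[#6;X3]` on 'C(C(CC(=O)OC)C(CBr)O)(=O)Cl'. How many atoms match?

2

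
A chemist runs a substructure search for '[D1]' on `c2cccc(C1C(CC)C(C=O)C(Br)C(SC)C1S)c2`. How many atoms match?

5

The query [D1] means: atom with exactly one heavy-atom neighbour (degree 1).
Check the 20 heavy atoms by environment: 6× C (D3) → no; 1× S (D2) → no; 2× C (D1) → match; 1× S (D1) → match; 1× Br (D1) → match; 1× c (aromatic, D3) → no; 5× c (aromatic, D2) → no; 2× C (D2) → no; 1× O (D1) → match.
Summing the matching environments: 2 + 1 + 1 + 1 = 5 matching atoms.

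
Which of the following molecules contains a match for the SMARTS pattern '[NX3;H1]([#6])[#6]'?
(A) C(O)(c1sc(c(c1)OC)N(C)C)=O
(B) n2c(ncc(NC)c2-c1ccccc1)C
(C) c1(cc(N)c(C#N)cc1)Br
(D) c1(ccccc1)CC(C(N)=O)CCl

B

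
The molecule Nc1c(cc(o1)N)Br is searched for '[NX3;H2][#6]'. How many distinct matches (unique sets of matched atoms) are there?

2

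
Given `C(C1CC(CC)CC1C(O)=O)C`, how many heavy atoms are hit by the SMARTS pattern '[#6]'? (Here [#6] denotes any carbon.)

The query [#6] means: #6 matches any atom with atomic number 6 (carbon, aromatic or aliphatic).
Check the 12 heavy atoms by environment: 10× C → match; 2× O → no.
That gives 10 matching atoms.

10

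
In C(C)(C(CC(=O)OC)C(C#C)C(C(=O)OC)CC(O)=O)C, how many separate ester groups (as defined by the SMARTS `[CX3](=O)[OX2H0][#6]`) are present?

[CX3](=O)[OX2H0][#6] is the SMARTS for an ester: a carbonyl carbon bonded to an oxygen that is itself bonded to carbon (no H on that O).
The molecule carries 2 separate instances of a methyl-ester group (-C(=O)OCH3) meeting every constraint; each maps to a distinct set of atoms, giving 2 matches.

2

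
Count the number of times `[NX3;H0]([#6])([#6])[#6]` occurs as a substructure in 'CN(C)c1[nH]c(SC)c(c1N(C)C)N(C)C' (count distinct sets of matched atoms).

[NX3;H0]([#6])([#6])[#6] is the SMARTS for a tertiary amine: a trivalent nitrogen with no H, bonded to three carbons.
The molecule carries 3 separate instances of a dimethylamino group (-N(CH3)2) meeting every constraint; each maps to a distinct set of atoms, giving 3 matches.

3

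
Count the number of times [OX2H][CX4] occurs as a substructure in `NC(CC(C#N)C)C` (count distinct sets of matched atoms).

[OX2H][CX4] is the SMARTS for an aliphatic alcohol: a hydroxyl oxygen bound to an sp3 (X4) carbon.
No fragment in the molecule satisfies every constraint, giving 0 matches.

0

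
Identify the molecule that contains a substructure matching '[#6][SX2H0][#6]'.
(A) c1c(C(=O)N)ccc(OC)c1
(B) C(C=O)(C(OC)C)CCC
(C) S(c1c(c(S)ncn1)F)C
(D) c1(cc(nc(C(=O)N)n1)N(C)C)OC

C

[#6][SX2H0][#6] describes an aliphatic sulfur bridging two carbons with no H on the sulfur (a thioether).
(A) has a methoxy ether (-OCH3) but the bridging atom is O, not S.
(B) has a methoxy ether (-OCH3) but the bridging atom is O, not S.
(C) contains a methylthio ether (-SCH3), which satisfies every atom and bond constraint.
(D) has a methoxy ether (-OCH3) but the bridging atom is O, not S.
So the answer is (C).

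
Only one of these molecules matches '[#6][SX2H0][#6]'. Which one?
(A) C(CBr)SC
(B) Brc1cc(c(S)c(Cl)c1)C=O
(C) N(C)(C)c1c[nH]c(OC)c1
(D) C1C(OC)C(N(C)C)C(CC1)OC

A

[#6][SX2H0][#6] describes an aliphatic sulfur bridging two carbons with no H on the sulfur (a thioether).
(A) contains a methylthio ether (-SCH3), which satisfies every atom and bond constraint.
(B) has a thiol (-SH) but the sulfur has H1, not H0 bridging two carbons.
(C) has a methoxy ether (-OCH3) but the bridging atom is O, not S.
(D) has a methoxy ether (-OCH3) but the bridging atom is O, not S.
So the answer is (A).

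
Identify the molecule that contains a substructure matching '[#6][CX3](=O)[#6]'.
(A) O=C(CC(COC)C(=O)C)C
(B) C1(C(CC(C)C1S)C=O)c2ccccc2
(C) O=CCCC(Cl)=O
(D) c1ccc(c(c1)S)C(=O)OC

A

[#6][CX3](=O)[#6] describes a carbonyl carbon (no H) flanked by two carbons (a ketone).
(A) contains an acetyl/ketone group (-C(=O)CH3), which satisfies every atom and bond constraint.
(B) has an aldehyde (-CHO) but the carbonyl carbon has H1, so it is not flanked by two carbons.
(C) has an aldehyde (-CHO) but the carbonyl carbon has H1, so it is not flanked by two carbons.
(D) has a methyl-ester group (-C(=O)OCH3) but one neighbour of the carbonyl carbon is O, not C.
So the answer is (A).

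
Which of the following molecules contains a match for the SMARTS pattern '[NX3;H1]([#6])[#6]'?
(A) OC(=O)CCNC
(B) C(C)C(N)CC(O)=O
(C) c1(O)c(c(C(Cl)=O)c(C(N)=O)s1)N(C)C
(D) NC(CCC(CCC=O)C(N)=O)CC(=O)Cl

A

[NX3;H1]([#6])[#6] describes a trivalent nitrogen with one H, bonded to two carbons (a secondary amine).
(A) contains an N-methylamino group (-NHCH3), which satisfies every atom and bond constraint.
(B) has a primary amino group (-NH2) but the nitrogen has H2 and only one carbon neighbour.
(C) has a dimethylamino group (-N(CH3)2) but the nitrogen has H0, not H1.
(D) has a primary amino group (-NH2) but the nitrogen has H2 and only one carbon neighbour.
So the answer is (A).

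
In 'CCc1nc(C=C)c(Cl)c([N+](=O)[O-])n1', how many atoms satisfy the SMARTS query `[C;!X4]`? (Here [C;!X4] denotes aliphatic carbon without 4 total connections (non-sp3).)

2

The query [C;!X4] means: aliphatic carbon that does not have four total connections.
Check the 14 heavy atoms by environment: 2× n (aromatic, X2) → no; 4× c (aromatic, X3) → no; 1× N (charge +1, X3) → no; 1× O (charge -1, X1) → no; 1× O (X1) → no; 2× C (X4) → no; 1× Cl (X1) → no; 2× C (X3) → match.
That gives 2 matching atoms.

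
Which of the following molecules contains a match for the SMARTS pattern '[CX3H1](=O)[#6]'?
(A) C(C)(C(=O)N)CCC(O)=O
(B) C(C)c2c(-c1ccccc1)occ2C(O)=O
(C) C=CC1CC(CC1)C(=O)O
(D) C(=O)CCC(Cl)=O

D

[CX3H1](=O)[#6] describes an sp2 carbon with one H, double-bonded to O and single-bonded to carbon (an aldehyde).
(A) has a carboxylic acid group (-C(=O)OH) but the carbonyl carbon has H0 and is bonded to O, not H1.
(B) has a carboxylic acid group (-C(=O)OH) but the carbonyl carbon has H0 and is bonded to O, not H1.
(C) has a carboxylic acid group (-C(=O)OH) but the carbonyl carbon has H0 and is bonded to O, not H1.
(D) contains an aldehyde (-CHO), which satisfies every atom and bond constraint.
So the answer is (D).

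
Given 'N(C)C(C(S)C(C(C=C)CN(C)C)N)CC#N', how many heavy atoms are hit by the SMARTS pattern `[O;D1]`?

0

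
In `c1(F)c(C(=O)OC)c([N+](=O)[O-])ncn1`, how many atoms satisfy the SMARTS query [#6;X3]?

The query [#6;X3] means: any carbon (aromatic or not) with three total connections.
Check the 14 heavy atoms by environment: 2× n (aromatic, X2) → no; 4× c (aromatic, X3) → match; 1× F (X1) → no; 1× N (charge +1, X3) → no; 1× O (charge -1, X1) → no; 2× O (X1) → no; 1× C (X3) → match; 1× O (X2) → no; 1× C (X4) → no.
Summing the matching environments: 4 + 1 = 5 matching atoms.

5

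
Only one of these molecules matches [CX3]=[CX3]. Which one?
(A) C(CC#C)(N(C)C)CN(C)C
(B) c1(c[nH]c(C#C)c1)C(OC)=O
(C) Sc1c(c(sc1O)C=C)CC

C

[CX3]=[CX3] describes a non-aromatic C=C double bond between two sp2 carbons (an alkene).
(A) has an ethynyl group (-C#CH) but the C-C bond is a triple bond, not a double bond.
(B) has an ethynyl group (-C#CH) but the C-C bond is a triple bond, not a double bond.
(C) contains a vinyl group (-CH=CH2), which satisfies every atom and bond constraint.
So the answer is (C).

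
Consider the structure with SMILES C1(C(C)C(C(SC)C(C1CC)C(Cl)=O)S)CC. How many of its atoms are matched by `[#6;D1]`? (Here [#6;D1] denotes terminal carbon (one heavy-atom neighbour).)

4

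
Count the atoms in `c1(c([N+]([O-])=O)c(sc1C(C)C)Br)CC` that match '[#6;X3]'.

4

Check the 14 heavy atoms by environment: 1× s (aromatic, X2) → no; 4× c (aromatic, X3) → match; 5× C (X4) → no; 1× N (charge +1, X3) → no; 1× O (charge -1, X1) → no; 1× O (X1) → no; 1× Br (X1) → no.
That gives 4 matching atoms.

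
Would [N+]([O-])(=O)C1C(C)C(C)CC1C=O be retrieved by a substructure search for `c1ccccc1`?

The pattern c1ccccc1 describes six aromatic carbons in a ring — a benzene ring.
The closest candidate here is a methyl group (-CH3), but no six-membered all-carbon aromatic ring is present. No other fragment satisfies the full query, so there is no match.

No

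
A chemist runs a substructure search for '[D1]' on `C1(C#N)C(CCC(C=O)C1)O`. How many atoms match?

3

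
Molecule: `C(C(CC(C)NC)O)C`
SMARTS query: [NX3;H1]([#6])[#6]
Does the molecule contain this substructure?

Yes

The pattern [NX3;H1]([#6])[#6] describes a trivalent nitrogen with one H, bonded to two carbons — a secondary amine.
The molecule carries an N-methylamino group (-NHCH3), whose atoms satisfy every constraint of the query, so the pattern matches.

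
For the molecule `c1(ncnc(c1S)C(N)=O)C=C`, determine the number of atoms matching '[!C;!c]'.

5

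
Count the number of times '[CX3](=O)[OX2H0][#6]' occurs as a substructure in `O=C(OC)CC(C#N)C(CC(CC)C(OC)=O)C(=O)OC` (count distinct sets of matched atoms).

3

[CX3](=O)[OX2H0][#6] is the SMARTS for an ester: a carbonyl carbon bonded to an oxygen that is itself bonded to carbon (no H on that O).
The molecule carries 3 separate instances of a methyl-ester group (-C(=O)OCH3) meeting every constraint; each maps to a distinct set of atoms, giving 3 matches.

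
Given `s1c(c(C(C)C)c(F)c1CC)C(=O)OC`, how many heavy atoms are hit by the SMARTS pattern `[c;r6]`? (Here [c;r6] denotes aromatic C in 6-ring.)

0

The query [c;r6] means: aromatic carbon that belongs to a six-membered ring.
Check the 15 heavy atoms by environment: 1× s (aromatic, in 5-ring) → no; 4× c (aromatic, in 5-ring) → no; 7× C (acyclic) → no; 2× O (acyclic) → no; 1× F (acyclic) → no.
No environment satisfies the query, so 0 matching atoms.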